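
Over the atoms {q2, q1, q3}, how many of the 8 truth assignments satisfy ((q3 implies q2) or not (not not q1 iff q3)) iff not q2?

3

Initial set: {(((q3 implies q2) or not (not not q1 iff q3)) iff not q2)}.
(((q3 implies q2) or not (not not q1 iff q3)) iff not q2): β-rule — branch into ((q3 implies q2) or not (not not q1 iff q3)), not q2  //  not ((q3 implies q2) or not (not not q1 iff q3)), not not q2.
  branch 1 (add ((q3 implies q2) or not (not not q1 iff q3)), not q2):
    ((q3 implies q2) or not (not not q1 iff q3)): β-rule — branch into (q3 implies q2)  //  not (not not q1 iff q3).
      branch 1.1 (add (q3 implies q2)):
        (q3 implies q2): β-rule — branch into not q3  //  q2.
          branch 1.1.1 (add not q3):
            ○ open, literals {q2=F, q3=F}.
          branch 1.1.2 (add q2):
            × closes — contains both q2 and not q2.
      branch 1.2 (add not (not not q1 iff q3)):
        not (not not q1 iff q3): β-rule — branch into not not q1, not q3  //  not not not q1, q3.
          branch 1.2.1 (add not not q1, not q3):
            not not q1: drop double negation, giving q1.
            ○ open, literals {q1=T, q2=F, q3=F}.
          branch 1.2.2 (add not not not q1, q3):
            not not not q1: drop double negation, giving not q1.
            ○ open, literals {q1=F, q2=F, q3=T}.
  branch 2 (add not ((q3 implies q2) or not (not not q1 iff q3)), not not q2):
    not ((q3 implies q2) or not (not not q1 iff q3)): α-rule — add not (q3 implies q2), not not (not not q1 iff q3).
    not (q3 implies q2): α-rule — add q3, not q2.
    × closes — contains both q2 and not q2.
2 branches closed, 3 open.
Each open branch fixes some atoms; the unmentioned ones are free. Counting distinct full assignments: branch {q2=F, q3=F} (q1) contributes 2 new; branch {q1=T, q2=F, q3=F} (none free) contributes 0 new; branch {q1=F, q2=F, q3=T} (none free) contributes 1 new. Total: 3.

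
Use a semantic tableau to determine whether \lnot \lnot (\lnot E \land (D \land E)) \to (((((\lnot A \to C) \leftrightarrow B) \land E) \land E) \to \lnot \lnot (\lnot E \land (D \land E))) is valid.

Valid

Assume the negation and expand:
Initial set: {\lnot (\lnot \lnot (\lnot E \land (D \land E)) \to (((((\lnot A \to C) \leftrightarrow B) \land E) \land E) \to \lnot \lnot (\lnot E \land (D \land E))))}.
\lnot (\lnot \lnot (\lnot E \land (D \land E)) \to (((((\lnot A \to C) \leftrightarrow B) \land E) \land E) \to \lnot \lnot (\lnot E \land (D \land E)))): α-rule — add \lnot \lnot (\lnot E \land (D \land E)), \lnot (((((\lnot A \to C) \leftrightarrow B) \land E) \land E) \to \lnot \lnot (\lnot E \land (D \land E))).
\lnot \lnot (\lnot E \land (D \land E)): drop double negation, giving (\lnot E \land (D \land E)).
\lnot (((((\lnot A \to C) \leftrightarrow B) \land E) \land E) \to \lnot \lnot (\lnot E \land (D \land E))): α-rule — add ((((\lnot A \to C) \leftrightarrow B) \land E) \land E), \lnot \lnot \lnot (\lnot E \land (D \land E)).
(\lnot E \land (D \land E)): α-rule — add \lnot E, (D \land E).
((((\lnot A \to C) \leftrightarrow B) \land E) \land E): α-rule — add (((\lnot A \to C) \leftrightarrow B) \land E), E.
× closes — contains both E and \lnot E.
All 1 branch closes.
Every branch closed, so the negation is unsatisfiable and the formula is valid.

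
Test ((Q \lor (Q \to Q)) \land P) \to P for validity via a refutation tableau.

Assume the negation and expand:
Initial set: {\lnot (((Q \lor (Q \to Q)) \land P) \to P)}.
\lnot (((Q \lor (Q \to Q)) \land P) \to P): α-rule — add ((Q \lor (Q \to Q)) \land P), \lnot P.
((Q \lor (Q \to Q)) \land P): α-rule — add (Q \lor (Q \to Q)), P.
× closes — contains both P and \lnot P.
All 1 branch closes.
Every branch closed, so the negation is unsatisfiable and the formula is valid.

Valid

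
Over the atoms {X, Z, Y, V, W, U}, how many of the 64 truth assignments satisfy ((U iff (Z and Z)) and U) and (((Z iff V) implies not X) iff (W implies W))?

Initial set: {(((U iff (Z and Z)) and U) and (((Z iff V) implies not X) iff (W implies W)))}.
(((U iff (Z and Z)) and U) and (((Z iff V) implies not X) iff (W implies W))): α-rule — add ((U iff (Z and Z)) and U), (((Z iff V) implies not X) iff (W implies W)).
((U iff (Z and Z)) and U): α-rule — add (U iff (Z and Z)), U.
(((Z iff V) implies not X) iff (W implies W)): β-rule — branch into ((Z iff V) implies not X), (W implies W)  //  not ((Z iff V) implies not X), not (W implies W).
  branch 1 (add ((Z iff V) implies not X), (W implies W)):
    (U iff (Z and Z)): β-rule — branch into U, (Z and Z)  //  not U, not (Z and Z).
      branch 1.1 (add U, (Z and Z)):
        (Z and Z): α-rule — add Z, Z.
        ((Z iff V) implies not X): β-rule — branch into not (Z iff V)  //  not X.
          branch 1.1.1 (add not (Z iff V)):
            (W implies W): β-rule — branch into not W  //  W.
              branch 1.1.1.1 (add not W):
                not (Z iff V): β-rule — branch into Z, not V  //  not Z, V.
                  branch 1.1.1.1.1 (add Z, not V):
                    ○ open, literals {U=1, V=0, W=0, Z=1}.
                  branch 1.1.1.1.2 (add not Z, V):
                    × closes — contains both Z and not Z.
              branch 1.1.1.2 (add W):
                not (Z iff V): β-rule — branch into Z, not V  //  not Z, V.
                  branch 1.1.1.2.1 (add Z, not V):
                    ○ open, literals {U=1, V=0, W=1, Z=1}.
                  branch 1.1.1.2.2 (add not Z, V):
                    × closes — contains both Z and not Z.
          branch 1.1.2 (add not X):
            (W implies W): β-rule — branch into not W  //  W.
              branch 1.1.2.1 (add not W):
                ○ open, literals {U=1, W=0, X=0, Z=1}.
              branch 1.1.2.2 (add W):
                ○ open, literals {U=1, W=1, X=0, Z=1}.
      branch 1.2 (add not U, not (Z and Z)):
        × closes — contains both U and not U.
  branch 2 (add not ((Z iff V) implies not X), not (W implies W)):
    not ((Z iff V) implies not X): α-rule — add (Z iff V), not not X.
    not (W implies W): α-rule — add W, not W.
    × closes — contains both W and not W.
4 branches closed, 4 open.
Each open branch fixes some atoms; the unmentioned ones are free. Counting distinct full assignments: branch {U=1, V=0, W=0, Z=1} (X, Y) contributes 4 new; branch {U=1, V=0, W=1, Z=1} (X, Y) contributes 4 new; branch {U=1, W=0, X=0, Z=1} (Y, V) contributes 2 new; branch {U=1, W=1, X=0, Z=1} (Y, V) contributes 2 new. Total: 12.

12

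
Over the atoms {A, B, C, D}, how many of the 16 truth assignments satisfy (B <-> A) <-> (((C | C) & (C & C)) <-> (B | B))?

Initial set: {((B <-> A) <-> (((C | C) & (C & C)) <-> (B | B)))}.
((B <-> A) <-> (((C | C) & (C & C)) <-> (B | B))): β-rule — branch into (B <-> A), (((C | C) & (C & C)) <-> (B | B))  //  ~(B <-> A), ~(((C | C) & (C & C)) <-> (B | B)).
  branch 1 (add (B <-> A), (((C | C) & (C & C)) <-> (B | B))):
    (B <-> A): β-rule — branch into B, A  //  ~B, ~A.
      branch 1.1 (add B, A):
        (((C | C) & (C & C)) <-> (B | B)): β-rule — branch into ((C | C) & (C & C)), (B | B)  //  ~((C | C) & (C & C)), ~(B | B).
          branch 1.1.1 (add ((C | C) & (C & C)), (B | B)):
            ((C | C) & (C & C)): α-rule — add (C | C), (C & C).
            (C & C): α-rule — add C, C.
            (B | B): β-rule — branch into B  //  B.
              branch 1.1.1.1 (add B):
                (C | C): β-rule — branch into C  //  C.
                  branch 1.1.1.1.1 (add C):
                    ○ open, literals {A=1, B=1, C=1}.
                  branch 1.1.1.1.2 (add C):
                    ○ open, literals {A=1, B=1, C=1}.
              branch 1.1.1.2 (add B):
                (C | C): β-rule — branch into C  //  C.
                  branch 1.1.1.2.1 (add C):
                    ○ open, literals {A=1, B=1, C=1}.
                  branch 1.1.1.2.2 (add C):
                    ○ open, literals {A=1, B=1, C=1}.
          branch 1.1.2 (add ~((C | C) & (C & C)), ~(B | B)):
            ~(B | B): α-rule — add ~B, ~B.
            × closes — contains both B and ~B.
      branch 1.2 (add ~B, ~A):
        (((C | C) & (C & C)) <-> (B | B)): β-rule — branch into ((C | C) & (C & C)), (B | B)  //  ~((C | C) & (C & C)), ~(B | B).
          branch 1.2.1 (add ((C | C) & (C & C)), (B | B)):
            ((C | C) & (C & C)): α-rule — add (C | C), (C & C).
            (C & C): α-rule — add C, C.
            (B | B): β-rule — branch into B  //  B.
              branch 1.2.1.1 (add B):
                × closes — contains both B and ~B.
              branch 1.2.1.2 (add B):
                × closes — contains both B and ~B.
          branch 1.2.2 (add ~((C | C) & (C & C)), ~(B | B)):
            ~(B | B): α-rule — add ~B, ~B.
            ~((C | C) & (C & C)): β-rule — branch into ~(C | C)  //  ~(C & C).
              branch 1.2.2.1 (add ~(C | C)):
                ~(C | C): α-rule — add ~C, ~C.
                ○ open, literals {A=0, B=0, C=0}.
              branch 1.2.2.2 (add ~(C & C)):
                ~(C & C): β-rule — branch into ~C  //  ~C.
                  branch 1.2.2.2.1 (add ~C):
                    ○ open, literals {A=0, B=0, C=0}.
                  branch 1.2.2.2.2 (add ~C):
                    ○ open, literals {A=0, B=0, C=0}.
  branch 2 (add ~(B <-> A), ~(((C | C) & (C & C)) <-> (B | B))):
    ~(B <-> A): β-rule — branch into B, ~A  //  ~B, A.
      branch 2.1 (add B, ~A):
        ~(((C | C) & (C & C)) <-> (B | B)): β-rule — branch into ((C | C) & (C & C)), ~(B | B)  //  ~((C | C) & (C & C)), (B | B).
          branch 2.1.1 (add ((C | C) & (C & C)), ~(B | B)):
            ((C | C) & (C & C)): α-rule — add (C | C), (C & C).
            ~(B | B): α-rule — add ~B, ~B.
            × closes — contains both B and ~B.
          branch 2.1.2 (add ~((C | C) & (C & C)), (B | B)):
            ~((C | C) & (C & C)): β-rule — branch into ~(C | C)  //  ~(C & C).
              branch 2.1.2.1 (add ~(C | C)):
                ~(C | C): α-rule — add ~C, ~C.
                (B | B): β-rule — branch into B  //  B.
                  branch 2.1.2.1.1 (add B):
                    ○ open, literals {A=0, B=1, C=0}.
                  branch 2.1.2.1.2 (add B):
                    ○ open, literals {A=0, B=1, C=0}.
              branch 2.1.2.2 (add ~(C & C)):
                (B | B): β-rule — branch into B  //  B.
                  branch 2.1.2.2.1 (add B):
                    ~(C & C): β-rule — branch into ~C  //  ~C.
                      branch 2.1.2.2.1.1 (add ~C):
                        ○ open, literals {A=0, B=1, C=0}.
                      branch 2.1.2.2.1.2 (add ~C):
                        ○ open, literals {A=0, B=1, C=0}.
                  branch 2.1.2.2.2 (add B):
                    ~(C & C): β-rule — branch into ~C  //  ~C.
                      branch 2.1.2.2.2.1 (add ~C):
                        ○ open, literals {A=0, B=1, C=0}.
                      branch 2.1.2.2.2.2 (add ~C):
                        ○ open, literals {A=0, B=1, C=0}.
      branch 2.2 (add ~B, A):
        ~(((C | C) & (C & C)) <-> (B | B)): β-rule — branch into ((C | C) & (C & C)), ~(B | B)  //  ~((C | C) & (C & C)), (B | B).
          branch 2.2.1 (add ((C | C) & (C & C)), ~(B | B)):
            ((C | C) & (C & C)): α-rule — add (C | C), (C & C).
            ~(B | B): α-rule — add ~B, ~B.
            (C & C): α-rule — add C, C.
            (C | C): β-rule — branch into C  //  C.
              branch 2.2.1.1 (add C):
                ○ open, literals {A=1, B=0, C=1}.
              branch 2.2.1.2 (add C):
                ○ open, literals {A=1, B=0, C=1}.
          branch 2.2.2 (add ~((C | C) & (C & C)), (B | B)):
            ~((C | C) & (C & C)): β-rule — branch into ~(C | C)  //  ~(C & C).
              branch 2.2.2.1 (add ~(C | C)):
                ~(C | C): α-rule — add ~C, ~C.
                (B | B): β-rule — branch into B  //  B.
                  branch 2.2.2.1.1 (add B):
                    × closes — contains both B and ~B.
                  branch 2.2.2.1.2 (add B):
                    × closes — contains both B and ~B.
              branch 2.2.2.2 (add ~(C & C)):
                (B | B): β-rule — branch into B  //  B.
                  branch 2.2.2.2.1 (add B):
                    × closes — contains both B and ~B.
                  branch 2.2.2.2.2 (add B):
                    × closes — contains both B and ~B.
8 branches closed, 15 open.
Each open branch fixes some atoms; the unmentioned ones are free. Counting distinct full assignments: branch {A=1, B=1, C=1} (D) contributes 2 new; branch {A=1, B=1, C=1} (D) contributes 0 new; branch {A=1, B=1, C=1} (D) contributes 0 new; branch {A=1, B=1, C=1} (D) contributes 0 new; branch {A=0, B=0, C=0} (D) contributes 2 new; branch {A=0, B=0, C=0} (D) contributes 0 new; branch {A=0, B=0, C=0} (D) contributes 0 new; branch {A=0, B=1, C=0} (D) contributes 2 new; branch {A=0, B=1, C=0} (D) contributes 0 new; branch {A=0, B=1, C=0} (D) contributes 0 new; branch {A=0, B=1, C=0} (D) contributes 0 new; branch {A=0, B=1, C=0} (D) contributes 0 new; branch {A=0, B=1, C=0} (D) contributes 0 new; branch {A=1, B=0, C=1} (D) contributes 2 new; branch {A=1, B=0, C=1} (D) contributes 0 new. Total: 8.

8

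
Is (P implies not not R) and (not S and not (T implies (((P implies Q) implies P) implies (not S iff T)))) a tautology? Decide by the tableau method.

Assume the negation and expand:
Initial set: {not ((P implies not not R) and (not S and not (T implies (((P implies Q) implies P) implies (not S iff T)))))}.
not ((P implies not not R) and (not S and not (T implies (((P implies Q) implies P) implies (not S iff T))))): β-rule — branch into not (P implies not not R)  //  not (not S and not (T implies (((P implies Q) implies P) implies (not S iff T)))).
  branch 1 (add not (P implies not not R)):
    not (P implies not not R): α-rule — add P, not not not R.
    not not not R: drop double negation, giving not R.
    ○ open, literals {P=T, R=F}.
  branch 2 (add not (not S and not (T implies (((P implies Q) implies P) implies (not S iff T))))):
    not (not S and not (T implies (((P implies Q) implies P) implies (not S iff T)))): β-rule — branch into not not S  //  not not (T implies (((P implies Q) implies P) implies (not S iff T))).
      branch 2.1 (add not not S):
        ○ open, literals {S=T}.
      branch 2.2 (add not not (T implies (((P implies Q) implies P) implies (not S iff T)))):
        not not (T implies (((P implies Q) implies P) implies (not S iff T))): β-rule — branch into not T  //  (((P implies Q) implies P) implies (not S iff T)).
          branch 2.2.1 (add not T):
            ○ open, literals {T=F}.
          branch 2.2.2 (add (((P implies Q) implies P) implies (not S iff T))):
            (((P implies Q) implies P) implies (not S iff T)): β-rule — branch into not ((P implies Q) implies P)  //  (not S iff T).
              branch 2.2.2.1 (add not ((P implies Q) implies P)):
                not ((P implies Q) implies P): α-rule — add (P implies Q), not P.
                (P implies Q): β-rule — branch into not P  //  Q.
                  branch 2.2.2.1.1 (add not P):
                    ○ open, literals {P=F}.
                  branch 2.2.2.1.2 (add Q):
                    ○ open, literals {P=F, Q=T}.
              branch 2.2.2.2 (add (not S iff T)):
                (not S iff T): β-rule — branch into not S, T  //  not not S, not T.
                  branch 2.2.2.2.1 (add not S, T):
                    ○ open, literals {S=F, T=T}.
                  branch 2.2.2.2.2 (add not not S, not T):
                    ○ open, literals {S=T, T=F}.
0 branches closed, 7 open.
An open branch gives a countermodel: P=T, R=F (unmentioned atoms arbitrary); under it the original formula is false.

Not valid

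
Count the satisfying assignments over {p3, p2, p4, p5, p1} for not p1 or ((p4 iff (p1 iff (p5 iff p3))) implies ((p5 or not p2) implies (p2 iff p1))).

28

Initial set: {(not p1 or ((p4 iff (p1 iff (p5 iff p3))) implies ((p5 or not p2) implies (p2 iff p1))))}.
(not p1 or ((p4 iff (p1 iff (p5 iff p3))) implies ((p5 or not p2) implies (p2 iff p1)))): β-rule — branch into not p1  //  ((p4 iff (p1 iff (p5 iff p3))) implies ((p5 or not p2) implies (p2 iff p1))).
  branch 1 (add not p1):
    ○ open, literals {p1=F}.
  branch 2 (add ((p4 iff (p1 iff (p5 iff p3))) implies ((p5 or not p2) implies (p2 iff p1)))):
    ((p4 iff (p1 iff (p5 iff p3))) implies ((p5 or not p2) implies (p2 iff p1))): β-rule — branch into not (p4 iff (p1 iff (p5 iff p3)))  //  ((p5 or not p2) implies (p2 iff p1)).
      branch 2.1 (add not (p4 iff (p1 iff (p5 iff p3)))):
        not (p4 iff (p1 iff (p5 iff p3))): β-rule — branch into p4, not (p1 iff (p5 iff p3))  //  not p4, (p1 iff (p5 iff p3)).
          branch 2.1.1 (add p4, not (p1 iff (p5 iff p3))):
            not (p1 iff (p5 iff p3)): β-rule — branch into p1, not (p5 iff p3)  //  not p1, (p5 iff p3).
              branch 2.1.1.1 (add p1, not (p5 iff p3)):
                not (p5 iff p3): β-rule — branch into p5, not p3  //  not p5, p3.
                  branch 2.1.1.1.1 (add p5, not p3):
                    ○ open, literals {p1=T, p3=F, p4=T, p5=T}.
                  branch 2.1.1.1.2 (add not p5, p3):
                    ○ open, literals {p1=T, p3=T, p4=T, p5=F}.
              branch 2.1.1.2 (add not p1, (p5 iff p3)):
                (p5 iff p3): β-rule — branch into p5, p3  //  not p5, not p3.
                  branch 2.1.1.2.1 (add p5, p3):
                    ○ open, literals {p1=F, p3=T, p4=T, p5=T}.
                  branch 2.1.1.2.2 (add not p5, not p3):
                    ○ open, literals {p1=F, p3=F, p4=T, p5=F}.
          branch 2.1.2 (add not p4, (p1 iff (p5 iff p3))):
            (p1 iff (p5 iff p3)): β-rule — branch into p1, (p5 iff p3)  //  not p1, not (p5 iff p3).
              branch 2.1.2.1 (add p1, (p5 iff p3)):
                (p5 iff p3): β-rule — branch into p5, p3  //  not p5, not p3.
                  branch 2.1.2.1.1 (add p5, p3):
                    ○ open, literals {p1=T, p3=T, p4=F, p5=T}.
                  branch 2.1.2.1.2 (add not p5, not p3):
                    ○ open, literals {p1=T, p3=F, p4=F, p5=F}.
              branch 2.1.2.2 (add not p1, not (p5 iff p3)):
                not (p5 iff p3): β-rule — branch into p5, not p3  //  not p5, p3.
                  branch 2.1.2.2.1 (add p5, not p3):
                    ○ open, literals {p1=F, p3=F, p4=F, p5=T}.
                  branch 2.1.2.2.2 (add not p5, p3):
                    ○ open, literals {p1=F, p3=T, p4=F, p5=F}.
      branch 2.2 (add ((p5 or not p2) implies (p2 iff p1))):
        ((p5 or not p2) implies (p2 iff p1)): β-rule — branch into not (p5 or not p2)  //  (p2 iff p1).
          branch 2.2.1 (add not (p5 or not p2)):
            not (p5 or not p2): α-rule — add not p5, not not p2.
            ○ open, literals {p2=T, p5=F}.
          branch 2.2.2 (add (p2 iff p1)):
            (p2 iff p1): β-rule — branch into p2, p1  //  not p2, not p1.
              branch 2.2.2.1 (add p2, p1):
                ○ open, literals {p1=T, p2=T}.
              branch 2.2.2.2 (add not p2, not p1):
                ○ open, literals {p1=F, p2=F}.
0 branches closed, 12 open.
Each open branch fixes some atoms; the unmentioned ones are free. Counting distinct full assignments: branch {p1=F} (p3, p2, p4, p5) contributes 16 new; branch {p1=T, p3=F, p4=T, p5=T} (p2) contributes 2 new; branch {p1=T, p3=T, p4=T, p5=F} (p2) contributes 2 new; branch {p1=F, p3=T, p4=T, p5=T} (p2) contributes 0 new; branch {p1=F, p3=F, p4=T, p5=F} (p2) contributes 0 new; branch {p1=T, p3=T, p4=F, p5=T} (p2) contributes 2 new; branch {p1=T, p3=F, p4=F, p5=F} (p2) contributes 2 new; branch {p1=F, p3=F, p4=F, p5=T} (p2) contributes 0 new; branch {p1=F, p3=T, p4=F, p5=F} (p2) contributes 0 new; branch {p2=T, p5=F} (p3, p4, p1) contributes 2 new; branch {p1=T, p2=T} (p3, p4, p5) contributes 2 new; branch {p1=F, p2=F} (p3, p4, p5) contributes 0 new. Total: 28.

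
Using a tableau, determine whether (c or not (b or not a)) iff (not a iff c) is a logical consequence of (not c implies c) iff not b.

Initial set: {((not c implies c) iff not b); not ((c or not (b or not a)) iff (not a iff c))}.
((not c implies c) iff not b): β-rule — branch into (not c implies c), not b  //  not (not c implies c), not not b.
  branch 1 (add (not c implies c), not b):
    not ((c or not (b or not a)) iff (not a iff c)): β-rule — branch into (c or not (b or not a)), not (not a iff c)  //  not (c or not (b or not a)), (not a iff c).
      branch 1.1 (add (c or not (b or not a)), not (not a iff c)):
        (not c implies c): β-rule — branch into not not c  //  c.
          branch 1.1.1 (add not not c):
            (c or not (b or not a)): β-rule — branch into c  //  not (b or not a).
              branch 1.1.1.1 (add c):
                not (not a iff c): β-rule — branch into not a, not c  //  not not a, c.
                  branch 1.1.1.1.1 (add not a, not c):
                    × closes — contains both c and not c.
                  branch 1.1.1.1.2 (add not not a, c):
                    ○ open, literals {a=1, b=0, c=1}.
              branch 1.1.1.2 (add not (b or not a)):
                not (b or not a): α-rule — add not b, not not a.
                not (not a iff c): β-rule — branch into not a, not c  //  not not a, c.
                  branch 1.1.1.2.1 (add not a, not c):
                    × closes — contains both a and not a.
                  branch 1.1.1.2.2 (add not not a, c):
                    ○ open, literals {a=1, b=0, c=1}.
          branch 1.1.2 (add c):
            (c or not (b or not a)): β-rule — branch into c  //  not (b or not a).
              branch 1.1.2.1 (add c):
                not (not a iff c): β-rule — branch into not a, not c  //  not not a, c.
                  branch 1.1.2.1.1 (add not a, not c):
                    × closes — contains both c and not c.
                  branch 1.1.2.1.2 (add not not a, c):
                    ○ open, literals {a=1, b=0, c=1}.
              branch 1.1.2.2 (add not (b or not a)):
                not (b or not a): α-rule — add not b, not not a.
                not (not a iff c): β-rule — branch into not a, not c  //  not not a, c.
                  branch 1.1.2.2.1 (add not a, not c):
                    × closes — contains both a and not a.
                  branch 1.1.2.2.2 (add not not a, c):
                    ○ open, literals {a=1, b=0, c=1}.
      branch 1.2 (add not (c or not (b or not a)), (not a iff c)):
        not (c or not (b or not a)): α-rule — add not c, not not (b or not a).
        (not c implies c): β-rule — branch into not not c  //  c.
          branch 1.2.1 (add not not c):
            × closes — contains both c and not c.
          branch 1.2.2 (add c):
            × closes — contains both c and not c.
  branch 2 (add not (not c implies c), not not b):
    not (not c implies c): α-rule — add not c, not c.
    not ((c or not (b or not a)) iff (not a iff c)): β-rule — branch into (c or not (b or not a)), not (not a iff c)  //  not (c or not (b or not a)), (not a iff c).
      branch 2.1 (add (c or not (b or not a)), not (not a iff c)):
        (c or not (b or not a)): β-rule — branch into c  //  not (b or not a).
          branch 2.1.1 (add c):
            × closes — contains both c and not c.
          branch 2.1.2 (add not (b or not a)):
            not (b or not a): α-rule — add not b, not not a.
            × closes — contains both b and not b.
      branch 2.2 (add not (c or not (b or not a)), (not a iff c)):
        not (c or not (b or not a)): α-rule — add not c, not not (b or not a).
        (not a iff c): β-rule — branch into not a, c  //  not not a, not c.
          branch 2.2.1 (add not a, c):
            × closes — contains both c and not c.
          branch 2.2.2 (add not not a, not c):
            not not (b or not a): β-rule — branch into b  //  not a.
              branch 2.2.2.1 (add b):
                ○ open, literals {a=1, b=1, c=0}.
              branch 2.2.2.2 (add not a):
                × closes — contains both a and not a.
10 branches closed, 5 open.
An open branch gives a countermodel: a=1, b=0, c=1 (unmentioned atoms arbitrary); the premises hold there but the conclusion fails.

No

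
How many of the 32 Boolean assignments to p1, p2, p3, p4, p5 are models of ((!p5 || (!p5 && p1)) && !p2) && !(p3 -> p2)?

4

Initial set: {(((!p5 || (!p5 && p1)) && !p2) && !(p3 -> p2))}.
(((!p5 || (!p5 && p1)) && !p2) && !(p3 -> p2)): α-rule — add ((!p5 || (!p5 && p1)) && !p2), !(p3 -> p2).
((!p5 || (!p5 && p1)) && !p2): α-rule — add (!p5 || (!p5 && p1)), !p2.
!(p3 -> p2): α-rule — add p3, !p2.
(!p5 || (!p5 && p1)): β-rule — branch into !p5  //  (!p5 && p1).
  branch 1 (add !p5):
    ○ open, literals {p2=0, p3=1, p5=0}.
  branch 2 (add (!p5 && p1)):
    (!p5 && p1): α-rule — add !p5, p1.
    ○ open, literals {p1=1, p2=0, p3=1, p5=0}.
0 branches closed, 2 open.
Each open branch fixes some atoms; the unmentioned ones are free. Counting distinct full assignments: branch {p2=0, p3=1, p5=0} (p1, p4) contributes 4 new; branch {p1=1, p2=0, p3=1, p5=0} (p4) contributes 0 new. Total: 4.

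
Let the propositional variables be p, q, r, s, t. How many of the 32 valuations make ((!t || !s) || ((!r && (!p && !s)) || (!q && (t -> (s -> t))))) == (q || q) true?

12

Initial set: {(((!t || !s) || ((!r && (!p && !s)) || (!q && (t -> (s -> t))))) == (q || q))}.
(((!t || !s) || ((!r && (!p && !s)) || (!q && (t -> (s -> t))))) == (q || q)): β-rule — branch into ((!t || !s) || ((!r && (!p && !s)) || (!q && (t -> (s -> t))))), (q || q)  //  !((!t || !s) || ((!r && (!p && !s)) || (!q && (t -> (s -> t))))), !(q || q).
  branch 1 (add ((!t || !s) || ((!r && (!p && !s)) || (!q && (t -> (s -> t))))), (q || q)):
    ((!t || !s) || ((!r && (!p && !s)) || (!q && (t -> (s -> t))))): β-rule — branch into (!t || !s)  //  ((!r && (!p && !s)) || (!q && (t -> (s -> t)))).
      branch 1.1 (add (!t || !s)):
        (q || q): β-rule — branch into q  //  q.
          branch 1.1.1 (add q):
            (!t || !s): β-rule — branch into !t  //  !s.
              branch 1.1.1.1 (add !t):
                ○ open, literals {q=true, t=false}.
              branch 1.1.1.2 (add !s):
                ○ open, literals {q=true, s=false}.
          branch 1.1.2 (add q):
            (!t || !s): β-rule — branch into !t  //  !s.
              branch 1.1.2.1 (add !t):
                ○ open, literals {q=true, t=false}.
              branch 1.1.2.2 (add !s):
                ○ open, literals {q=true, s=false}.
      branch 1.2 (add ((!r && (!p && !s)) || (!q && (t -> (s -> t))))):
        (q || q): β-rule — branch into q  //  q.
          branch 1.2.1 (add q):
            ((!r && (!p && !s)) || (!q && (t -> (s -> t)))): β-rule — branch into (!r && (!p && !s))  //  (!q && (t -> (s -> t))).
              branch 1.2.1.1 (add (!r && (!p && !s))):
                (!r && (!p && !s)): α-rule — add !r, (!p && !s).
                (!p && !s): α-rule — add !p, !s.
                ○ open, literals {p=false, q=true, r=false, s=false}.
              branch 1.2.1.2 (add (!q && (t -> (s -> t)))):
                (!q && (t -> (s -> t))): α-rule — add !q, (t -> (s -> t)).
                × closes — contains both q and !q.
          branch 1.2.2 (add q):
            ((!r && (!p && !s)) || (!q && (t -> (s -> t)))): β-rule — branch into (!r && (!p && !s))  //  (!q && (t -> (s -> t))).
              branch 1.2.2.1 (add (!r && (!p && !s))):
                (!r && (!p && !s)): α-rule — add !r, (!p && !s).
                (!p && !s): α-rule — add !p, !s.
                ○ open, literals {p=false, q=true, r=false, s=false}.
              branch 1.2.2.2 (add (!q && (t -> (s -> t)))):
                (!q && (t -> (s -> t))): α-rule — add !q, (t -> (s -> t)).
                × closes — contains both q and !q.
  branch 2 (add !((!t || !s) || ((!r && (!p && !s)) || (!q && (t -> (s -> t))))), !(q || q)):
    !((!t || !s) || ((!r && (!p && !s)) || (!q && (t -> (s -> t))))): α-rule — add !(!t || !s), !((!r && (!p && !s)) || (!q && (t -> (s -> t)))).
    !(q || q): α-rule — add !q, !q.
    !(!t || !s): α-rule — add !!t, !!s.
    !((!r && (!p && !s)) || (!q && (t -> (s -> t)))): α-rule — add !(!r && (!p && !s)), !(!q && (t -> (s -> t))).
    !(!r && (!p && !s)): β-rule — branch into !!r  //  !(!p && !s).
      branch 2.1 (add !!r):
        !(!q && (t -> (s -> t))): β-rule — branch into !!q  //  !(t -> (s -> t)).
          branch 2.1.1 (add !!q):
            × closes — contains both q and !q.
          branch 2.1.2 (add !(t -> (s -> t))):
            !(t -> (s -> t)): α-rule — add t, !(s -> t).
            !(s -> t): α-rule — add s, !t.
            × closes — contains both t and !t.
      branch 2.2 (add !(!p && !s)):
        !(!q && (t -> (s -> t))): β-rule — branch into !!q  //  !(t -> (s -> t)).
          branch 2.2.1 (add !!q):
            × closes — contains both q and !q.
          branch 2.2.2 (add !(t -> (s -> t))):
            !(t -> (s -> t)): α-rule — add t, !(s -> t).
            !(s -> t): α-rule — add s, !t.
            × closes — contains both t and !t.
6 branches closed, 6 open.
Each open branch fixes some atoms; the unmentioned ones are free. Counting distinct full assignments: branch {q=true, t=false} (p, r, s) contributes 8 new; branch {q=true, s=false} (p, r, t) contributes 4 new; branch {q=true, t=false} (p, r, s) contributes 0 new; branch {q=true, s=false} (p, r, t) contributes 0 new; branch {p=false, q=true, r=false, s=false} (t) contributes 0 new; branch {p=false, q=true, r=false, s=false} (t) contributes 0 new. Total: 12.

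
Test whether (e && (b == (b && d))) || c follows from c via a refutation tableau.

Initial set: {c; !((e && (b == (b && d))) || c)}.
!((e && (b == (b && d))) || c): α-rule — add !(e && (b == (b && d))), !c.
× closes — contains both c and !c.
All 1 branch closes.
Every branch closed, so the premises entail the conclusion.

Yes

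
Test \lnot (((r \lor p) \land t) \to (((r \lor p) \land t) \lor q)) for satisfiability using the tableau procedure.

Initial set: {T \lnot (((r \lor p) \land t) \to (((r \lor p) \land t) \lor q))}.
T \lnot (((r \lor p) \land t) \to (((r \lor p) \land t) \lor q)): α-rule — add T ((r \lor p) \land t), F (((r \lor p) \land t) \lor q).
T ((r \lor p) \land t): α-rule — add T (r \lor p), T t.
F (((r \lor p) \land t) \lor q): α-rule — add F ((r \lor p) \land t), F q.
T (r \lor p): β-rule — branch into T r  //  T p.
  branch 1 (add T r):
    F ((r \lor p) \land t): β-rule — branch into F (r \lor p)  //  F t.
      branch 1.1 (add F (r \lor p)):
        F (r \lor p): α-rule — add F r, F p.
        × closes — contains both r and \lnot r.
      branch 1.2 (add F t):
        × closes — contains both t and \lnot t.
  branch 2 (add T p):
    F ((r \lor p) \land t): β-rule — branch into F (r \lor p)  //  F t.
      branch 2.1 (add F (r \lor p)):
        F (r \lor p): α-rule — add F r, F p.
        × closes — contains both p and \lnot p.
      branch 2.2 (add F t):
        × closes — contains both t and \lnot t.
All 4 branches close.
Every branch closed; the formula is unsatisfiable.

Unsatisfiable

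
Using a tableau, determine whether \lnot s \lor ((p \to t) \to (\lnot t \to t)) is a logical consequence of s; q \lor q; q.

Initial set: {s; (q \lor q); q; \lnot (\lnot s \lor ((p \to t) \to (\lnot t \to t)))}.
\lnot (\lnot s \lor ((p \to t) \to (\lnot t \to t))): α-rule — add \lnot \lnot s, \lnot ((p \to t) \to (\lnot t \to t)).
\lnot ((p \to t) \to (\lnot t \to t)): α-rule — add (p \to t), \lnot (\lnot t \to t).
\lnot (\lnot t \to t): α-rule — add \lnot t, \lnot t.
(q \lor q): β-rule — branch into q  //  q.
  branch 1 (add q):
    (p \to t): β-rule — branch into \lnot p  //  t.
      branch 1.1 (add \lnot p):
        ○ open, literals {p=0, q=1, s=1, t=0}.
      branch 1.2 (add t):
        × closes — contains both t and \lnot t.
  branch 2 (add q):
    (p \to t): β-rule — branch into \lnot p  //  t.
      branch 2.1 (add \lnot p):
        ○ open, literals {p=0, q=1, s=1, t=0}.
      branch 2.2 (add t):
        × closes — contains both t and \lnot t.
2 branches closed, 2 open.
An open branch gives a countermodel: p=0, q=1, s=1, t=0 (unmentioned atoms arbitrary); the premises hold there but the conclusion fails.

No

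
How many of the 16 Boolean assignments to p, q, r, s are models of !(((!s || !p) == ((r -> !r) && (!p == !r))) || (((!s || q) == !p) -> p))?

Initial set: {!(((!s || !p) == ((r -> !r) && (!p == !r))) || (((!s || q) == !p) -> p))}.
!(((!s || !p) == ((r -> !r) && (!p == !r))) || (((!s || q) == !p) -> p)): α-rule — add !((!s || !p) == ((r -> !r) && (!p == !r))), !(((!s || q) == !p) -> p).
!(((!s || q) == !p) -> p): α-rule — add ((!s || q) == !p), !p.
!((!s || !p) == ((r -> !r) && (!p == !r))): β-rule — branch into (!s || !p), !((r -> !r) && (!p == !r))  //  !(!s || !p), ((r -> !r) && (!p == !r)).
  branch 1 (add (!s || !p), !((r -> !r) && (!p == !r))):
    ((!s || q) == !p): β-rule — branch into (!s || q), !p  //  !(!s || q), !!p.
      branch 1.1 (add (!s || q), !p):
        (!s || !p): β-rule — branch into !s  //  !p.
          branch 1.1.1 (add !s):
            !((r -> !r) && (!p == !r)): β-rule — branch into !(r -> !r)  //  !(!p == !r).
              branch 1.1.1.1 (add !(r -> !r)):
                !(r -> !r): α-rule — add r, !!r.
                (!s || q): β-rule — branch into !s  //  q.
                  branch 1.1.1.1.1 (add !s):
                    ○ open, literals {p=0, r=1, s=0}.
                  branch 1.1.1.1.2 (add q):
                    ○ open, literals {p=0, q=1, r=1, s=0}.
              branch 1.1.1.2 (add !(!p == !r)):
                (!s || q): β-rule — branch into !s  //  q.
                  branch 1.1.1.2.1 (add !s):
                    !(!p == !r): β-rule — branch into !p, !!r  //  !!p, !r.
                      branch 1.1.1.2.1.1 (add !p, !!r):
                        ○ open, literals {p=0, r=1, s=0}.
                      branch 1.1.1.2.1.2 (add !!p, !r):
                        × closes — contains both p and !p.
                  branch 1.1.1.2.2 (add q):
                    !(!p == !r): β-rule — branch into !p, !!r  //  !!p, !r.
                      branch 1.1.1.2.2.1 (add !p, !!r):
                        ○ open, literals {p=0, q=1, r=1, s=0}.
                      branch 1.1.1.2.2.2 (add !!p, !r):
                        × closes — contains both p and !p.
          branch 1.1.2 (add !p):
            !((r -> !r) && (!p == !r)): β-rule — branch into !(r -> !r)  //  !(!p == !r).
              branch 1.1.2.1 (add !(r -> !r)):
                !(r -> !r): α-rule — add r, !!r.
                (!s || q): β-rule — branch into !s  //  q.
                  branch 1.1.2.1.1 (add !s):
                    ○ open, literals {p=0, r=1, s=0}.
                  branch 1.1.2.1.2 (add q):
                    ○ open, literals {p=0, q=1, r=1}.
              branch 1.1.2.2 (add !(!p == !r)):
                (!s || q): β-rule — branch into !s  //  q.
                  branch 1.1.2.2.1 (add !s):
                    !(!p == !r): β-rule — branch into !p, !!r  //  !!p, !r.
                      branch 1.1.2.2.1.1 (add !p, !!r):
                        ○ open, literals {p=0, r=1, s=0}.
                      branch 1.1.2.2.1.2 (add !!p, !r):
                        × closes — contains both p and !p.
                  branch 1.1.2.2.2 (add q):
                    !(!p == !r): β-rule — branch into !p, !!r  //  !!p, !r.
                      branch 1.1.2.2.2.1 (add !p, !!r):
                        ○ open, literals {p=0, q=1, r=1}.
                      branch 1.1.2.2.2.2 (add !!p, !r):
                        × closes — contains both p and !p.
      branch 1.2 (add !(!s || q), !!p):
        × closes — contains both p and !p.
  branch 2 (add !(!s || !p), ((r -> !r) && (!p == !r))):
    !(!s || !p): α-rule — add !!s, !!p.
    × closes — contains both p and !p.
6 branches closed, 8 open.
Each open branch fixes some atoms; the unmentioned ones are free. Counting distinct full assignments: branch {p=0, r=1, s=0} (q) contributes 2 new; branch {p=0, q=1, r=1, s=0} (none free) contributes 0 new; branch {p=0, r=1, s=0} (q) contributes 0 new; branch {p=0, q=1, r=1, s=0} (none free) contributes 0 new; branch {p=0, r=1, s=0} (q) contributes 0 new; branch {p=0, q=1, r=1} (s) contributes 1 new; branch {p=0, r=1, s=0} (q) contributes 0 new; branch {p=0, q=1, r=1} (s) contributes 0 new. Total: 3.

3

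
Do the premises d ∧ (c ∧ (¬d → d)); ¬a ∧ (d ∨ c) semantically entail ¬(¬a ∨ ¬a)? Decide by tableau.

No

Initial set: {(d ∧ (c ∧ (¬d → d))); (¬a ∧ (d ∨ c)); ¬¬(¬a ∨ ¬a)}.
(d ∧ (c ∧ (¬d → d))): α-rule — add d, (c ∧ (¬d → d)).
(¬a ∧ (d ∨ c)): α-rule — add ¬a, (d ∨ c).
(c ∧ (¬d → d)): α-rule — add c, (¬d → d).
¬¬(¬a ∨ ¬a): β-rule — branch into ¬a  //  ¬a.
  branch 1 (add ¬a):
    (d ∨ c): β-rule — branch into d  //  c.
      branch 1.1 (add d):
        (¬d → d): β-rule — branch into ¬¬d  //  d.
          branch 1.1.1 (add ¬¬d):
            ○ open, literals {a=0, c=1, d=1}.
          branch 1.1.2 (add d):
            ○ open, literals {a=0, c=1, d=1}.
      branch 1.2 (add c):
        (¬d → d): β-rule — branch into ¬¬d  //  d.
          branch 1.2.1 (add ¬¬d):
            ○ open, literals {a=0, c=1, d=1}.
          branch 1.2.2 (add d):
            ○ open, literals {a=0, c=1, d=1}.
  branch 2 (add ¬a):
    (d ∨ c): β-rule — branch into d  //  c.
      branch 2.1 (add d):
        (¬d → d): β-rule — branch into ¬¬d  //  d.
          branch 2.1.1 (add ¬¬d):
            ○ open, literals {a=0, c=1, d=1}.
          branch 2.1.2 (add d):
            ○ open, literals {a=0, c=1, d=1}.
      branch 2.2 (add c):
        (¬d → d): β-rule — branch into ¬¬d  //  d.
          branch 2.2.1 (add ¬¬d):
            ○ open, literals {a=0, c=1, d=1}.
          branch 2.2.2 (add d):
            ○ open, literals {a=0, c=1, d=1}.
0 branches closed, 8 open.
An open branch gives a countermodel: a=0, c=1, d=1 (unmentioned atoms arbitrary); the premises hold there but the conclusion fails.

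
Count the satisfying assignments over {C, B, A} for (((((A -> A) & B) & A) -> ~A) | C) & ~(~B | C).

1

Initial set: {T ((((((A -> A) & B) & A) -> ~A) | C) & ~(~B | C))}.
T ((((((A -> A) & B) & A) -> ~A) | C) & ~(~B | C)): α-rule — add T (((((A -> A) & B) & A) -> ~A) | C), T ~(~B | C).
T ~(~B | C): α-rule — add F ~B, F C.
T (((((A -> A) & B) & A) -> ~A) | C): β-rule — branch into T ((((A -> A) & B) & A) -> ~A)  //  T C.
  branch 1 (add T ((((A -> A) & B) & A) -> ~A)):
    T ((((A -> A) & B) & A) -> ~A): β-rule — branch into F (((A -> A) & B) & A)  //  T ~A.
      branch 1.1 (add F (((A -> A) & B) & A)):
        F (((A -> A) & B) & A): β-rule — branch into F ((A -> A) & B)  //  F A.
          branch 1.1.1 (add F ((A -> A) & B)):
            F ((A -> A) & B): β-rule — branch into F (A -> A)  //  F B.
              branch 1.1.1.1 (add F (A -> A)):
                F (A -> A): α-rule — add T A, F A.
                × closes — contains both A and ~A.
              branch 1.1.1.2 (add F B):
                × closes — contains both B and ~B.
          branch 1.1.2 (add F A):
            ○ open, literals {A=false, B=true, C=false}.
      branch 1.2 (add T ~A):
        ○ open, literals {A=false, B=true, C=false}.
  branch 2 (add T C):
    × closes — contains both C and ~C.
3 branches closed, 2 open.
Each open branch fixes some atoms; the unmentioned ones are free. Counting distinct full assignments: branch {A=false, B=true, C=false} (none free) contributes 1 new; branch {A=false, B=true, C=false} (none free) contributes 0 new. Total: 1.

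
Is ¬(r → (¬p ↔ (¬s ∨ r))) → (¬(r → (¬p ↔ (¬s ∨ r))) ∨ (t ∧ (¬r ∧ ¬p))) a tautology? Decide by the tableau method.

Valid

Assume the negation and expand:
Initial set: {¬(¬(r → (¬p ↔ (¬s ∨ r))) → (¬(r → (¬p ↔ (¬s ∨ r))) ∨ (t ∧ (¬r ∧ ¬p))))}.
¬(¬(r → (¬p ↔ (¬s ∨ r))) → (¬(r → (¬p ↔ (¬s ∨ r))) ∨ (t ∧ (¬r ∧ ¬p)))): α-rule — add ¬(r → (¬p ↔ (¬s ∨ r))), ¬(¬(r → (¬p ↔ (¬s ∨ r))) ∨ (t ∧ (¬r ∧ ¬p))).
¬(r → (¬p ↔ (¬s ∨ r))): α-rule — add r, ¬(¬p ↔ (¬s ∨ r)).
¬(¬(r → (¬p ↔ (¬s ∨ r))) ∨ (t ∧ (¬r ∧ ¬p))): α-rule — add ¬¬(r → (¬p ↔ (¬s ∨ r))), ¬(t ∧ (¬r ∧ ¬p)).
¬(¬p ↔ (¬s ∨ r)): β-rule — branch into ¬p, ¬(¬s ∨ r)  //  ¬¬p, (¬s ∨ r).
  branch 1 (add ¬p, ¬(¬s ∨ r)):
    ¬(¬s ∨ r): α-rule — add ¬¬s, ¬r.
    × closes — contains both r and ¬r.
  branch 2 (add ¬¬p, (¬s ∨ r)):
    ¬¬(r → (¬p ↔ (¬s ∨ r))): β-rule — branch into ¬r  //  (¬p ↔ (¬s ∨ r)).
      branch 2.1 (add ¬r):
        × closes — contains both r and ¬r.
      branch 2.2 (add (¬p ↔ (¬s ∨ r))):
        ¬(t ∧ (¬r ∧ ¬p)): β-rule — branch into ¬t  //  ¬(¬r ∧ ¬p).
          branch 2.2.1 (add ¬t):
            (¬s ∨ r): β-rule — branch into ¬s  //  r.
              branch 2.2.1.1 (add ¬s):
                (¬p ↔ (¬s ∨ r)): β-rule — branch into ¬p, (¬s ∨ r)  //  ¬¬p, ¬(¬s ∨ r).
                  branch 2.2.1.1.1 (add ¬p, (¬s ∨ r)):
                    × closes — contains both p and ¬p.
                  branch 2.2.1.1.2 (add ¬¬p, ¬(¬s ∨ r)):
                    ¬(¬s ∨ r): α-rule — add ¬¬s, ¬r.
                    × closes — contains both s and ¬s.
              branch 2.2.1.2 (add r):
                (¬p ↔ (¬s ∨ r)): β-rule — branch into ¬p, (¬s ∨ r)  //  ¬¬p, ¬(¬s ∨ r).
                  branch 2.2.1.2.1 (add ¬p, (¬s ∨ r)):
                    × closes — contains both p and ¬p.
                  branch 2.2.1.2.2 (add ¬¬p, ¬(¬s ∨ r)):
                    ¬(¬s ∨ r): α-rule — add ¬¬s, ¬r.
                    × closes — contains both r and ¬r.
          branch 2.2.2 (add ¬(¬r ∧ ¬p)):
            (¬s ∨ r): β-rule — branch into ¬s  //  r.
              branch 2.2.2.1 (add ¬s):
                (¬p ↔ (¬s ∨ r)): β-rule — branch into ¬p, (¬s ∨ r)  //  ¬¬p, ¬(¬s ∨ r).
                  branch 2.2.2.1.1 (add ¬p, (¬s ∨ r)):
                    × closes — contains both p and ¬p.
                  branch 2.2.2.1.2 (add ¬¬p, ¬(¬s ∨ r)):
                    ¬(¬s ∨ r): α-rule — add ¬¬s, ¬r.
                    × closes — contains both s and ¬s.
              branch 2.2.2.2 (add r):
                (¬p ↔ (¬s ∨ r)): β-rule — branch into ¬p, (¬s ∨ r)  //  ¬¬p, ¬(¬s ∨ r).
                  branch 2.2.2.2.1 (add ¬p, (¬s ∨ r)):
                    × closes — contains both p and ¬p.
                  branch 2.2.2.2.2 (add ¬¬p, ¬(¬s ∨ r)):
                    ¬(¬s ∨ r): α-rule — add ¬¬s, ¬r.
                    × closes — contains both r and ¬r.
All 10 branches close.
Every branch closed, so the negation is unsatisfiable and the formula is valid.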